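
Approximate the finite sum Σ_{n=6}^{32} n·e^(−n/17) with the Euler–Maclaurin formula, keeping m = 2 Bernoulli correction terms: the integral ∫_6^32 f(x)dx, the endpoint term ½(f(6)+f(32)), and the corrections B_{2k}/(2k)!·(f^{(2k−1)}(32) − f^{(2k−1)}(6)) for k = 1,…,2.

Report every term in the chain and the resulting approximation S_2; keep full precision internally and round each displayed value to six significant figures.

S_2 ≈ 152.409

Integral: ∫_6^32 x·e^(−x/17) dx = 147.915.
Endpoint term: (f(6) + f(32))/2 = (4.21571 + 4.87141)/2 = 4.54356.
Integral + boundary = 152.459.
Correction k=1: B_{2}/2! · (f^{(1)}(32) − f^{(1)}(6)) = 1/12 · (-0.134322 − 0.454636) = -0.0490798.
After k=1: 152.409.
Correction k=2: B_{4}/4! · (f^{(3)}(32) − f^{(3)}(6)) = −1/720 · (0.000588723 − 0.00643555) = 8.12059e-06.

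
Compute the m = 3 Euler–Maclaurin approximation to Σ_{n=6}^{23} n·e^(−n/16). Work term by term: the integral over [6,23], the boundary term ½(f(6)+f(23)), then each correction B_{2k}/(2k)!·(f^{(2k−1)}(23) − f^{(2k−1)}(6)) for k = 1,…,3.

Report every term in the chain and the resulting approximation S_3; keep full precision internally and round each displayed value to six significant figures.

S_3 ≈ 98.4617

Integral: ∫_6^23 x·e^(−x/16) dx = 93.7128.
Boundary: ½(f(6) + f(23)) = ½(4.12374 + 5.46298) = 4.79336.
Integral + boundary = 98.5062.
Order-1 term: 1/12 · (-0.103915 − 0.429556) = -0.0444559.
Partial sum through k=1: 98.4617.
Order-2 term: −1/720 · (0.00144971 − 0.00704740) = 7.77457e-06.
Partial sum through k=2: 98.4617.
Order-3 term: 1/30240 · (1.29115e-05 − 4.85033e-05) = -1.17698e-09.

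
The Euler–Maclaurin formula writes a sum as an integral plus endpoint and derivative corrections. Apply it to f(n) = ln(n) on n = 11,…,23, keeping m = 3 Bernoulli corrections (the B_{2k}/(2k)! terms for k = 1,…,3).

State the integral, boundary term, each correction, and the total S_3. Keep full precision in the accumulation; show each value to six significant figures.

S_3 ≈ 36.5023

∫_11^23 ln(x) dx evaluates to 33.7395.
Boundary: ½(f(11) + f(23)) = ½(2.39790 + 3.13549) = 2.76669.
So far: 36.5062.
k=1: B_{2}/(2)! × [f^{(1)}(23) − f^{(1)}(11)] = 1/12 × (0.0434783 − 0.0909091) = -0.00395257.
Running total after k=1: 36.5023.
k=2: B_{4}/(4)! × [f^{(3)}(23) − f^{(3)}(11)] = −1/720 × (0.000164379 − 0.00150263) = 1.85868e-06.
Running total after k=2: 36.5023.
k=3: B_{6}/(6)! × [f^{(5)}(23) − f^{(5)}(11)] = 1/30240 × (3.72883e-06 − 0.000149021) = -4.80464e-09.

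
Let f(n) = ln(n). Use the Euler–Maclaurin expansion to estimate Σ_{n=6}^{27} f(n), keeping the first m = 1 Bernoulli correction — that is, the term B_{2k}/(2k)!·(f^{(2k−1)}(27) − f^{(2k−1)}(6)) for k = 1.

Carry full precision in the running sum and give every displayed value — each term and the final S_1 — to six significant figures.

S_1 ≈ 59.7700

The integral term ∫_6^27 ln(x) dx = 57.2370.
Endpoint term: (f(6) + f(27))/2 = (1.79176 + 3.29584)/2 = 2.54380.
Integral + boundary = 59.7808.
k=1: B_{2}/(2)! × [f^{(1)}(27) − f^{(1)}(6)] = 1/12 × (0.0370370 − 0.166667) = -0.0108025.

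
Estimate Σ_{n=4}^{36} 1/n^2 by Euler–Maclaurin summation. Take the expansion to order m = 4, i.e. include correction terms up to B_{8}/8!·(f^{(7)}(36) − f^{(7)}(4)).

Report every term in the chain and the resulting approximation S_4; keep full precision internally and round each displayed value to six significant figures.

Integral: ∫_4^36 1/x^2 dx = 0.222222.
Boundary: ½(f(4) + f(36)) = ½(0.0625000 + 0.000771605) = 0.0316358.
So far: 0.253858.
k=1: B_{2}/(2)! × [f^{(1)}(36) − f^{(1)}(4)] = 1/12 × (-4.28669e-05 − (-0.0312500)) = 0.00260059.
After k=1: 0.256459.
k=2: B_{4}/(4)! × [f^{(3)}(36) − f^{(3)}(4)] = −1/720 × (-3.96916e-07 − (-0.0234375)) = -3.25515e-05.
After k=2: 0.256426.
k=3: B_{6}/(6)! × [f^{(5)}(36) − f^{(5)}(4)] = 1/30240 × (-9.18787e-09 − (-0.0439453)) = 1.45322e-06.
After k=3: 0.256428.
k=4: B_{8}/(8)! × [f^{(7)}(36) − f^{(7)}(4)] = −1/1209600 × (-3.97007e-10 − (-0.153809)) = -1.27157e-07.

S_4 ≈ 0.256427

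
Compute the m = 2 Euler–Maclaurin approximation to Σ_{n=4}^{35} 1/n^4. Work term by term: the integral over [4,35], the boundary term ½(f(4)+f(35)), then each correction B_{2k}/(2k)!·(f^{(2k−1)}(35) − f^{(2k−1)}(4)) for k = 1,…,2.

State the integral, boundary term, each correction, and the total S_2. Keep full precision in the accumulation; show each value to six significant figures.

∫_4^35 1/x^4 dx evaluates to 0.00520056.
½[f(4) + f(35)] = ½[0.00390625 + 6.66389e-07] = 0.00195346.
Running total after boundary: 0.00715402.
Order-1 term: 1/12 · (-7.61587e-08 − (-0.00390625)) = 0.000325514.
Partial sum through k=1: 0.00747953.
Order-2 term: −1/720 · (-1.86511e-09 − (-0.00732422)) = -1.01725e-05.

S_2 ≈ 0.00746936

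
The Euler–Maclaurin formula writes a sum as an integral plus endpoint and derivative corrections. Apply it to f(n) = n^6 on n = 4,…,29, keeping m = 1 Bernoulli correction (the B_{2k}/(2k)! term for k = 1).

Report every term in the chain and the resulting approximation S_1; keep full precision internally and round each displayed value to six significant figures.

S_1 ≈ 2.77193e+09

Integral: ∫_4^29 x^6 dx = 2.46427e+09.
Boundary: ½(f(4) + f(29)) = ½(4096.00 + 5.94823e+08) = 2.97414e+08.
So far: 2.76168e+09.
k=1: B_{2}/(2)! × [f^{(1)}(29) − f^{(1)}(4)] = 1/12 × (1.23067e+08 − 6144.00) = 1.02551e+07.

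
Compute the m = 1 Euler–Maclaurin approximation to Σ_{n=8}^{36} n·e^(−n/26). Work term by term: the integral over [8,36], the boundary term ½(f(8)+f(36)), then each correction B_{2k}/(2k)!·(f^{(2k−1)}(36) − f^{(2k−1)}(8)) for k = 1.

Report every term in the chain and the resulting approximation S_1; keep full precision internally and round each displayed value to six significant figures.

∫_8^36 x·e^(−x/26) dx evaluates to 246.188.
Endpoint term: (f(8) + f(36))/2 = (5.88113 + 9.01512)/2 = 7.44813.
Integral + boundary = 253.636.
Correction k=1: B_{2}/2! · (f^{(1)}(36) − f^{(1)}(8)) = 1/12 · (-0.0963154 − 0.508944) = -0.0504383.

S_1 ≈ 253.586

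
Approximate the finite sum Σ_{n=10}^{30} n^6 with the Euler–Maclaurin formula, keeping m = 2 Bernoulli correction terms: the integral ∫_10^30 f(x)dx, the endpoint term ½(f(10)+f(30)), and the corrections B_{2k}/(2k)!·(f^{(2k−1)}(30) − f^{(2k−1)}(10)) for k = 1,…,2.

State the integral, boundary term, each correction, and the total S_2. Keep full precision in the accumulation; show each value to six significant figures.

Integral: ∫_10^30 x^6 dx = 3.12286e+09.
½[f(10) + f(30)] = ½[1.00000e+06 + 7.29000e+08] = 3.65000e+08.
Integral + boundary = 3.48786e+09.
k=1: B_{2}/(2)! × [f^{(1)}(30) − f^{(1)}(10)] = 1/12 × (1.45800e+08 − 600000) = 1.21000e+07.
Partial sum through k=1: 3.49996e+09.
k=2: B_{4}/(4)! × [f^{(3)}(30) − f^{(3)}(10)] = −1/720 × (3.24000e+06 − 120000) = -4333.33.

S_2 ≈ 3.49995e+09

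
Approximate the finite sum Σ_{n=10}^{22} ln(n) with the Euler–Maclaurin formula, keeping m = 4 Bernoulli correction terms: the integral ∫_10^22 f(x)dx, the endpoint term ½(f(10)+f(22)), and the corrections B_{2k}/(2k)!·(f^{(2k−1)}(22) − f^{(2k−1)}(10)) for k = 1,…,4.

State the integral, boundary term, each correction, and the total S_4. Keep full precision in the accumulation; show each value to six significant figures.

The integral term ∫_10^22 ln(x) dx = 32.9771.
Endpoint term: (f(10) + f(22))/2 = (2.30259 + 3.09104)/2 = 2.69681.
Integral + boundary = 35.6739.
k=1: B_{2}/(2)! × [f^{(1)}(22) − f^{(1)}(10)] = 1/12 × (0.0454545 − 0.100000) = -0.00454545.
Running total after k=1: 35.6694.
k=2: B_{4}/(4)! × [f^{(3)}(22) − f^{(3)}(10)] = −1/720 × (0.000187829 − 0.00200000) = 2.51690e-06.
Running total after k=2: 35.6694.
k=3: B_{6}/(6)! × [f^{(5)}(22) − f^{(5)}(10)] = 1/30240 × (4.65691e-06 − 0.000240000) = -7.78251e-09.
Running total after k=3: 35.6694.
k=4: B_{8}/(8)! × [f^{(7)}(22) − f^{(7)}(10)] = −1/1209600 × (2.88651e-07 − 7.20000e-05) = 5.92852e-11.

S_4 ≈ 35.6694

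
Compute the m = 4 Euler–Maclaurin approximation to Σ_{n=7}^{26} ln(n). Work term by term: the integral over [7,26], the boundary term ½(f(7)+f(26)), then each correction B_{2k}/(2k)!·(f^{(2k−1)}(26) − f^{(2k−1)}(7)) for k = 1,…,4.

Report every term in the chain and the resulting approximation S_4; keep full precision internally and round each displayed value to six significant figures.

∫_7^26 ln(x) dx evaluates to 52.0891.
Endpoint term: (f(7) + f(26))/2 = (1.94591 + 3.25810)/2 = 2.60200.
Running total after boundary: 54.6911.
Correction k=1: B_{2}/2! · (f^{(1)}(26) − f^{(1)}(7)) = 1/12 · (0.0384615 − 0.142857) = -0.00869963.
Partial sum through k=1: 54.6824.
Correction k=2: B_{4}/4! · (f^{(3)}(26) − f^{(3)}(7)) = −1/720 · (0.000113792 − 0.00583090) = 7.94043e-06.
Partial sum through k=2: 54.6825.
Correction k=3: B_{6}/6! · (f^{(5)}(26) − f^{(5)}(7)) = 1/30240 · (2.01997e-06 − 0.00142798) = -4.71546e-08.
Partial sum through k=3: 54.6825.
Correction k=4: B_{8}/8! · (f^{(7)}(26) − f^{(7)}(7)) = −1/1209600 · (8.96436e-08 − 0.000874271) = 7.22703e-10.

S_4 ≈ 54.6825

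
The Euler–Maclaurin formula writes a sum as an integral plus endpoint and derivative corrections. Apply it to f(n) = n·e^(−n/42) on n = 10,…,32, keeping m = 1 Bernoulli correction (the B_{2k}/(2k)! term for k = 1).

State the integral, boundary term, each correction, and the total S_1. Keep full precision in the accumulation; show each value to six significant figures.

Integral: ∫_10^32 x·e^(−x/42) dx = 270.529.
Boundary: ½(f(10) + f(32)) = ½(7.88128 + 14.9368) = 11.4091.
Integral + boundary = 281.938.
Correction k=1: B_{2}/2! · (f^{(1)}(32) − f^{(1)}(10)) = 1/12 · (0.111137 − 0.600478) = -0.0407784.

S_1 ≈ 281.898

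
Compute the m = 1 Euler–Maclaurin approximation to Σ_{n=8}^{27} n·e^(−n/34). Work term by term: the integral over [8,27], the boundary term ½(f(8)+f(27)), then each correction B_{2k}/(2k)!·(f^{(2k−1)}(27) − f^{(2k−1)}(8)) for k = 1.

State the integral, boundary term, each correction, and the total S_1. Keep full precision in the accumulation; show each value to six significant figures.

S_1 ≈ 200.417

∫_8^27 x·e^(−x/34) dx evaluates to 191.197.
½[f(8) + f(27)] = ½[6.32271 + 12.2035] = 9.26308.
Integral + boundary = 200.460.
Order-1 term: 1/12 · (0.0930547 − 0.604376) = -0.0426101.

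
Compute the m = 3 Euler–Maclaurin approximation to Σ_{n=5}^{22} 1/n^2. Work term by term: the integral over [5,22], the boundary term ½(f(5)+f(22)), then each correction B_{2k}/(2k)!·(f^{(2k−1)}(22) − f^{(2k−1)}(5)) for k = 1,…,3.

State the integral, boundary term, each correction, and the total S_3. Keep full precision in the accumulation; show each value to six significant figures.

∫_5^22 1/x^2 dx evaluates to 0.154545.
Endpoint term: (f(5) + f(22))/2 = (0.0400000 + 0.00206612)/2 = 0.0210331.
Integral + boundary = 0.175579.
k=1: B_{2}/(2)! × [f^{(1)}(22) − f^{(1)}(5)] = 1/12 × (-0.000187829 − (-0.0160000)) = 0.00131768.
After k=1: 0.176896.
k=2: B_{4}/(4)! × [f^{(3)}(22) − f^{(3)}(5)] = −1/720 × (-4.65691e-06 − (-0.00768000)) = -1.06602e-05.
After k=2: 0.176886.
k=3: B_{6}/(6)! × [f^{(5)}(22) − f^{(5)}(5)] = 1/30240 × (-2.88651e-07 − (-0.00921600)) = 3.04752e-07.

S_3 ≈ 0.176886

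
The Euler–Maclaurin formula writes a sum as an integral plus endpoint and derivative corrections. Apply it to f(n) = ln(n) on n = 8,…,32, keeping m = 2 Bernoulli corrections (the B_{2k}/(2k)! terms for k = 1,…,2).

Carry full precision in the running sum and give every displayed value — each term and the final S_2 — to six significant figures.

S_2 ≈ 73.0328

∫_8^32 ln(x) dx evaluates to 70.2680.
Endpoint term: (f(8) + f(32))/2 = (2.07944 + 3.46574)/2 = 2.77259.
So far: 73.0406.
Order-1 term: 1/12 · (0.0312500 − 0.125000) = -0.00781250.
After k=1: 73.0328.
Order-2 term: −1/720 · (6.10352e-05 − 0.00390625) = 5.34058e-06.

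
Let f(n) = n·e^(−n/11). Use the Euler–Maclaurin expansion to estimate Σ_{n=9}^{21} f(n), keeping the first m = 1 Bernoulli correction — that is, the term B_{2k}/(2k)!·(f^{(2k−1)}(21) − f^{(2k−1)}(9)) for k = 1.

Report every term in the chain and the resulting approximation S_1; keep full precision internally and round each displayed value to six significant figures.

The integral term ∫_9^21 x·e^(−x/11) dx = 44.8996.
Endpoint term: (f(9) + f(21))/2 = (3.97110 + 3.11252)/2 = 3.54181.
So far: 48.4414.
Order-1 term: 1/12 · (-0.134741 − 0.0802242) = -0.0179138.

S_1 ≈ 48.4235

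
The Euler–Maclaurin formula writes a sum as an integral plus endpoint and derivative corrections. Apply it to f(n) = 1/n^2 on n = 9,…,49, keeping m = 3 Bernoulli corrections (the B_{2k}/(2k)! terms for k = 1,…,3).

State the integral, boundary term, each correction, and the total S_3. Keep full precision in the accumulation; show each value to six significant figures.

The integral term ∫_9^49 1/x^2 dx = 0.0907029.
½[f(9) + f(49)] = ½[0.0123457 + 0.000416493] = 0.00638109.
So far: 0.0970840.
Order-1 term: 1/12 · (-1.69997e-05 − (-0.00274348)) = 0.000227207.
Running total after k=1: 0.0973112.
Order-2 term: −1/720 · (-8.49632e-08 − (-0.000406442)) = -5.64385e-07.
Running total after k=2: 0.0973107.
Order-3 term: 1/30240 · (-1.06160e-09 − (-0.000150534)) = 4.97794e-09.

S_3 ≈ 0.0973107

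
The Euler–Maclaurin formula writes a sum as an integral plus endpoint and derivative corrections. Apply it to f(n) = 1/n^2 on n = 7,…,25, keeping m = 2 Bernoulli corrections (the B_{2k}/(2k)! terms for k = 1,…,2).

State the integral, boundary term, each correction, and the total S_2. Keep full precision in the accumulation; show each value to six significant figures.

Integral: ∫_7^25 1/x^2 dx = 0.102857.
Endpoint term: (f(7) + f(25))/2 = (0.0204082 + 0.00160000)/2 = 0.0110041.
Running total after boundary: 0.113861.
Order-1 term: 1/12 · (-0.000128000 − (-0.00583090)) = 0.000475242.
Running total after k=1: 0.114336.
Order-2 term: −1/720 · (-2.45760e-06 − (-0.00142798)) = -1.97989e-06.

S_2 ≈ 0.114334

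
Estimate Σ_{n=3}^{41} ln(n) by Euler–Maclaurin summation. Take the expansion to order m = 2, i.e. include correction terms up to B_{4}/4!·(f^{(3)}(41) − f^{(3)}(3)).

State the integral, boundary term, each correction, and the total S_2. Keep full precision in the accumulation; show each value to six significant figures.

S_2 ≈ 113.341

The integral term ∫_3^41 ln(x) dx = 110.961.
½[f(3) + f(41)] = ½[1.09861 + 3.71357] = 2.40609.
So far: 113.367.
k=1: B_{2}/(2)! × [f^{(1)}(41) − f^{(1)}(3)] = 1/12 × (0.0243902 − 0.333333) = -0.0257453.
Partial sum through k=1: 113.341.
k=2: B_{4}/(4)! × [f^{(3)}(41) − f^{(3)}(3)] = −1/720 × (2.90187e-05 − 0.0740741) = 0.000102840.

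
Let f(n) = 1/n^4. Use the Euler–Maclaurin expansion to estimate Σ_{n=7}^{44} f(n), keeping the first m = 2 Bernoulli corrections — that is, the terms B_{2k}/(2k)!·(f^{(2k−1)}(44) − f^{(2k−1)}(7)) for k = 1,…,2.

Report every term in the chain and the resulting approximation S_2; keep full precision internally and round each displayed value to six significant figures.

S_2 ≈ 0.00119591

The integral term ∫_7^44 1/x^4 dx = 0.000967904.
Endpoint term: (f(7) + f(44))/2 = (0.000416493 + 2.66802e-07)/2 = 0.000208380.
Running total after boundary: 0.00117628.
Correction k=1: B_{2}/2! · (f^{(1)}(44) − f^{(1)}(7)) = 1/12 · (-2.42547e-08 − (-0.000237996)) = 1.98310e-05.
After k=1: 0.00119612.
Correction k=2: B_{4}/4! · (f^{(3)}(44) − f^{(3)}(7)) = −1/720 · (-3.75848e-10 − (-0.000145712)) = -2.02377e-07.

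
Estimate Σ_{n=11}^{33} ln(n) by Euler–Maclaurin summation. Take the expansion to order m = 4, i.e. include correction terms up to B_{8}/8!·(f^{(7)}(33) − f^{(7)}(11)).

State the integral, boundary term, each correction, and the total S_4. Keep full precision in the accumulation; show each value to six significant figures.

S_4 ≈ 69.9501

∫_11^33 ln(x) dx evaluates to 67.0079.
½[f(11) + f(33)] = ½[2.39790 + 3.49651] = 2.94720.
Running total after boundary: 69.9551.
Correction k=1: B_{2}/2! · (f^{(1)}(33) − f^{(1)}(11)) = 1/12 · (0.0303030 − 0.0909091) = -0.00505051.
Partial sum through k=1: 69.9501.
Correction k=2: B_{4}/4! · (f^{(3)}(33) − f^{(3)}(11)) = −1/720 · (5.56529e-05 − 0.00150263) = 2.00969e-06.
Partial sum through k=2: 69.9501.
Correction k=3: B_{6}/6! · (f^{(5)}(33) − f^{(5)}(11)) = 1/30240 · (6.13256e-07 − 0.000149021) = -4.90767e-09.
Partial sum through k=3: 69.9501.
Correction k=4: B_{8}/8! · (f^{(7)}(33) − f^{(7)}(11)) = −1/1209600 · (1.68941e-08 − 3.69474e-05) = 3.05312e-11.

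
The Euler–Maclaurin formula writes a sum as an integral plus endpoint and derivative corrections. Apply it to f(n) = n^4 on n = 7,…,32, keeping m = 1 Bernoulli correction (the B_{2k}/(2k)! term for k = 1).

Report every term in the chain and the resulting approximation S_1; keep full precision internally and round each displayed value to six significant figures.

∫_7^32 x^4 dx evaluates to 6.70752e+06.
Boundary: ½(f(7) + f(32)) = ½(2401.00 + 1.04858e+06) = 525488.
So far: 7.23301e+06.
Order-1 term: 1/12 · (131072 − 1372.00) = 10808.3.

S_1 ≈ 7.24382e+06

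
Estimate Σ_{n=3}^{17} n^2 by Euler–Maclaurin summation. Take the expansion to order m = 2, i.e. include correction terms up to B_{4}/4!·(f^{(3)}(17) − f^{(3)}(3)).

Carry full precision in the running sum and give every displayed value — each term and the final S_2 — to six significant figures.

∫_3^17 x^2 dx evaluates to 1628.67.
Endpoint term: (f(3) + f(17))/2 = (9.00000 + 289.000)/2 = 149.000.
So far: 1777.67.
k=1: B_{2}/(2)! × [f^{(1)}(17) − f^{(1)}(3)] = 1/12 × (34.0000 − 6.00000) = 2.33333.
After k=1: 1780.00.
k=2: B_{4}/(4)! × [f^{(3)}(17) − f^{(3)}(3)] = −1/720 × (0.00000 − 0.00000) = 0.00000.

S_2 ≈ 1780.00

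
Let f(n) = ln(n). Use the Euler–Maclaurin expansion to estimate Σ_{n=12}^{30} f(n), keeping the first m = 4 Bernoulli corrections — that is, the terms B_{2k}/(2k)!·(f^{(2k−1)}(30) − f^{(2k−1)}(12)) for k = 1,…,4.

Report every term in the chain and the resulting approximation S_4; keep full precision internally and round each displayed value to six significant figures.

S_4 ≈ 57.1559

The integral term ∫_12^30 ln(x) dx = 54.2170.
Boundary: ½(f(12) + f(30)) = ½(2.48491 + 3.40120) = 2.94305.
Running total after boundary: 57.1601.
Order-1 term: 1/12 · (0.0333333 − 0.0833333) = -0.00416667.
After k=1: 57.1559.
Order-2 term: −1/720 · (7.40741e-05 − 0.00115741) = 1.50463e-06.
After k=2: 57.1559.
Order-3 term: 1/30240 · (9.87654e-07 − 9.64506e-05) = -3.15684e-09.
After k=3: 57.1559.
Order-4 term: −1/1209600 · (3.29218e-08 − 2.00939e-05) = 1.65848e-11.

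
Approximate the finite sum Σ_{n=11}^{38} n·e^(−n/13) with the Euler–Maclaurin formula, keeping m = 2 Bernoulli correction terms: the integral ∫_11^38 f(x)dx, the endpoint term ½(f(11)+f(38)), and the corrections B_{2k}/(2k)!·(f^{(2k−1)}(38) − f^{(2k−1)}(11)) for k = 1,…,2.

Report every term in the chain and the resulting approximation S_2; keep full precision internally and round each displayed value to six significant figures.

S_2 ≈ 101.586

The integral term ∫_11^38 x·e^(−x/13) dx = 98.2192.
Endpoint term: (f(11) + f(38))/2 = (4.71968 + 2.04318)/2 = 3.38143.
Running total after boundary: 101.601.
Order-1 term: 1/12 · (-0.103400 − 0.0660095) = -0.0141175.
Partial sum through k=1: 101.586.
Order-2 term: −1/720 · (2.44734e-05 − 0.00546825) = 7.56080e-06.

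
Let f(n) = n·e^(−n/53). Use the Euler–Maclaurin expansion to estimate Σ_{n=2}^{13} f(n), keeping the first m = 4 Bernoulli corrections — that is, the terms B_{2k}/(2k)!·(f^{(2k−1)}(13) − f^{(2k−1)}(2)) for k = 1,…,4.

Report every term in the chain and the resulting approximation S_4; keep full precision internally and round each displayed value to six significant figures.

S_4 ≈ 75.9450

The integral term ∫_2^13 x·e^(−x/53) dx = 69.9239.
½[f(2) + f(13)] = ½[1.92593 + 10.1723] = 6.04911.
Running total after boundary: 75.9730.
Correction k=1: B_{2}/2! · (f^{(1)}(13) − f^{(1)}(2)) = 1/12 · (0.590553 − 0.926629) = -0.0280063.
Partial sum through k=1: 75.9450.
Correction k=2: B_{4}/4! · (f^{(3)}(13) − f^{(3)}(2)) = −1/720 · (0.000767362 − 0.00101551) = 3.44648e-07.
Partial sum through k=2: 75.9450.
Correction k=3: B_{6}/6! · (f^{(5)}(13) − f^{(5)}(2)) = 1/30240 · (4.71516e-07 − 6.05603e-07) = -4.43410e-12.
Partial sum through k=3: 75.9450.
Correction k=4: B_{8}/8! · (f^{(7)}(13) − f^{(7)}(2)) = −1/1209600 · (2.38466e-10 − 3.02487e-10) = 5.29273e-17.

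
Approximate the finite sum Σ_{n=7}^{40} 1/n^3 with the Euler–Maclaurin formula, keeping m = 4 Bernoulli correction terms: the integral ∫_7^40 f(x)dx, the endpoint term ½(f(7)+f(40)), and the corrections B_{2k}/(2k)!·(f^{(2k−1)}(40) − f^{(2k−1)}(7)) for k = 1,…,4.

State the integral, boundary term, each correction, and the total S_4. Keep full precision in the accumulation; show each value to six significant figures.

Integral: ∫_7^40 1/x^3 dx = 0.00989158.
Boundary: ½(f(7) + f(40)) = ½(0.00291545 + 1.56250e-05) = 0.00146554.
Integral + boundary = 0.0113571.
k=1: B_{2}/(2)! × [f^{(1)}(40) − f^{(1)}(7)] = 1/12 × (-1.17187e-06 − (-0.00124948)) = 0.000104026.
After k=1: 0.0114611.
k=2: B_{4}/(4)! × [f^{(3)}(40) − f^{(3)}(7)] = −1/720 × (-1.46484e-08 − (-0.000509992)) = -7.08301e-07.
After k=2: 0.0114604.
k=3: B_{6}/(6)! × [f^{(5)}(40) − f^{(5)}(7)] = 1/30240 × (-3.84521e-10 − (-0.000437136)) = 1.44555e-08.
After k=3: 0.0114605.
k=4: B_{8}/(8)! × [f^{(7)}(40) − f^{(7)}(7)] = −1/1209600 × (-1.73035e-11 − (-0.000642322)) = -5.31020e-10.

S_4 ≈ 0.0114605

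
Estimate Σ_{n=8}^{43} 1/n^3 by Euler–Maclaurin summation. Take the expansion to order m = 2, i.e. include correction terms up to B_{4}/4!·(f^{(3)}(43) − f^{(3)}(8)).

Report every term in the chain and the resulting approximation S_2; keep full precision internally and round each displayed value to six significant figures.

∫_8^43 1/x^3 dx evaluates to 0.00754208.
½[f(8) + f(43)] = ½[0.00195312 + 1.25775e-05] = 0.000982851.
So far: 0.00852493.
k=1: B_{2}/(2)! × [f^{(1)}(43) − f^{(1)}(8)] = 1/12 × (-8.77501e-07 − (-0.000732422)) = 6.09620e-05.
Partial sum through k=1: 0.00858590.
k=2: B_{4}/(4)! × [f^{(3)}(43) − f^{(3)}(8)] = −1/720 × (-9.49162e-09 − (-0.000228882)) = -3.17878e-07.

S_2 ≈ 0.00858558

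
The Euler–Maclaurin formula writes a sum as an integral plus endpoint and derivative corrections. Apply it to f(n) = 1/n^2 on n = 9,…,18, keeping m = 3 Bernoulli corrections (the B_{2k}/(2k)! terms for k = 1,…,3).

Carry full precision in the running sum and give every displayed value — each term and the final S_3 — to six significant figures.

S_3 ≈ 0.0634711

Integral: ∫_9^18 1/x^2 dx = 0.0555556.
Endpoint term: (f(9) + f(18))/2 = (0.0123457 + 0.00308642)/2 = 0.00771605.
Integral + boundary = 0.0632716.
Correction k=1: B_{2}/2! · (f^{(1)}(18) − f^{(1)}(9)) = 1/12 · (-0.000342936 − (-0.00274348)) = 0.000200046.
Running total after k=1: 0.0634717.
Correction k=2: B_{4}/4! · (f^{(3)}(18) − f^{(3)}(9)) = −1/720 · (-1.27013e-05 − (-0.000406442)) = -5.46862e-07.
Running total after k=2: 0.0634711.
Correction k=3: B_{6}/6! · (f^{(5)}(18) − f^{(5)}(9)) = 1/30240 · (-1.17605e-06 − (-0.000150534)) = 4.93909e-09.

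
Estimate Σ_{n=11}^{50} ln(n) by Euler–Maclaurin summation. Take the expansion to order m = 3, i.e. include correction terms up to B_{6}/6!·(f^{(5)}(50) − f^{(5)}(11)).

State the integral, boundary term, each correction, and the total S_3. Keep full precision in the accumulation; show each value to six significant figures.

S_3 ≈ 133.373

Integral: ∫_11^50 ln(x) dx = 130.224.
Boundary: ½(f(11) + f(50)) = ½(2.39790 + 3.91202) = 3.15496.
Running total after boundary: 133.379.
Correction k=1: B_{2}/2! · (f^{(1)}(50) − f^{(1)}(11)) = 1/12 · (0.0200000 − 0.0909091) = -0.00590909.
Running total after k=1: 133.373.
Correction k=2: B_{4}/4! · (f^{(3)}(50) − f^{(3)}(11)) = −1/720 · (1.60000e-05 − 0.00150263) = 2.06476e-06.
Running total after k=2: 133.373.
Correction k=3: B_{6}/6! · (f^{(5)}(50) − f^{(5)}(11)) = 1/30240 · (7.68000e-08 − 0.000149021) = -4.92541e-09.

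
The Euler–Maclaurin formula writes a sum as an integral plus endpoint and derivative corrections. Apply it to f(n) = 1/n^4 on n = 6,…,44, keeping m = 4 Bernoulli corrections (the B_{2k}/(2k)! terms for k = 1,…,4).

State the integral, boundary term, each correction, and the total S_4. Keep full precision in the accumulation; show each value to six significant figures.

Integral: ∫_6^44 1/x^4 dx = 0.00153930.
Boundary: ½(f(6) + f(44)) = ½(0.000771605 + 2.66802e-07) = 0.000385936.
Integral + boundary = 0.00192523.
k=1: B_{2}/(2)! × [f^{(1)}(44) − f^{(1)}(6)] = 1/12 × (-2.42547e-08 − (-0.000514403)) = 4.28649e-05.
Partial sum through k=1: 0.00196810.
k=2: B_{4}/(4)! × [f^{(3)}(44) − f^{(3)}(6)] = −1/720 × (-3.75848e-10 − (-0.000428669)) = -5.95374e-07.
Partial sum through k=2: 0.00196750.
k=3: B_{6}/(6)! × [f^{(5)}(44) − f^{(5)}(6)] = 1/30240 × (-1.08716e-11 − (-0.000666819)) = 2.20509e-08.
Partial sum through k=3: 0.00196752.
k=4: B_{8}/(8)! × [f^{(7)}(44) − f^{(7)}(6)] = −1/1209600 × (-5.05397e-13 − (-0.00166705)) = -1.37818e-09.

S_4 ≈ 0.00196752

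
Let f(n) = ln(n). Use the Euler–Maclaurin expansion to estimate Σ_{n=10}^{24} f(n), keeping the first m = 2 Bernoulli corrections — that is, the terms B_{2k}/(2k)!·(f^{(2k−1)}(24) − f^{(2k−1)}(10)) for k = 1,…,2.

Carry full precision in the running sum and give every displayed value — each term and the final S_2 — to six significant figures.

S_2 ≈ 41.9829

∫_10^24 ln(x) dx evaluates to 39.2474.
Boundary: ½(f(10) + f(24)) = ½(2.30259 + 3.17805) = 2.74032.
So far: 41.9878.
k=1: B_{2}/(2)! × [f^{(1)}(24) − f^{(1)}(10)] = 1/12 × (0.0416667 − 0.100000) = -0.00486111.
Partial sum through k=1: 41.9829.
k=2: B_{4}/(4)! × [f^{(3)}(24) − f^{(3)}(10)] = −1/720 × (0.000144676 − 0.00200000) = 2.57684e-06.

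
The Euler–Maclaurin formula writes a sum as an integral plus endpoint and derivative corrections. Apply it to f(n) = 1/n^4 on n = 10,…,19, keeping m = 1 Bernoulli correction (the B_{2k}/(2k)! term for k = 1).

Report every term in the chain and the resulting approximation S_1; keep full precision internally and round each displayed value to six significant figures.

∫_10^19 1/x^4 dx evaluates to 0.000284735.
½[f(10) + f(19)] = ½[0.000100000 + 7.67336e-06] = 5.38367e-05.
Running total after boundary: 0.000338572.
k=1: B_{2}/(2)! × [f^{(1)}(19) − f^{(1)}(10)] = 1/12 × (-1.61544e-06 − (-4.00000e-05)) = 3.19871e-06.

S_1 ≈ 0.000341771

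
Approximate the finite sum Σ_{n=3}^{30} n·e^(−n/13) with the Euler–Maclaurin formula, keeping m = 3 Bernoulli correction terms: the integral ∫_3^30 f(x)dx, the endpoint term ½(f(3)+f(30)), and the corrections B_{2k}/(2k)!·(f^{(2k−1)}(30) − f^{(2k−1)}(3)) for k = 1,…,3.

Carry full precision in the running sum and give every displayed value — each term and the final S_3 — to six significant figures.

S_3 ≈ 112.142

Integral: ∫_3^30 x·e^(−x/13) dx = 109.521.
Boundary: ½(f(3) + f(30)) = ½(2.38177 + 2.98472) = 2.68324.
So far: 112.204.
Correction k=1: B_{2}/2! · (f^{(1)}(30) − f^{(1)}(3)) = 1/12 · (-0.130103 − 0.610710) = -0.0617344.
After k=1: 112.142.
Correction k=2: B_{4}/4! · (f^{(3)}(30) − f^{(3)}(3)) = −1/720 · (0.000407563 − 0.0130092) = 1.75023e-05.
After k=2: 112.142.
Correction k=3: B_{6}/6! · (f^{(5)}(30) − f^{(5)}(3)) = 1/30240 · (9.37850e-06 − 0.000132572) = -4.07387e-09.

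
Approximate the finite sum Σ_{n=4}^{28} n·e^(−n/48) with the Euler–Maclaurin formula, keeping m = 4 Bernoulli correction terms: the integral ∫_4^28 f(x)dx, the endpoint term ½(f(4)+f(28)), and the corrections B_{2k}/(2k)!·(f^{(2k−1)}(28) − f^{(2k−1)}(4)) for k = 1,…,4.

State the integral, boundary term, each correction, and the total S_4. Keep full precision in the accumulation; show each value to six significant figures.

The integral term ∫_4^28 x·e^(−x/48) dx = 260.719.
Boundary: ½(f(4) + f(28)) = ½(3.68018 + 15.6250) = 9.65258.
So far: 270.371.
Correction k=1: B_{2}/2! · (f^{(1)}(28) − f^{(1)}(4)) = 1/12 · (0.232515 − 0.843374) = -0.0509050.
After k=1: 270.320.
Correction k=2: B_{4}/4! · (f^{(3)}(28) − f^{(3)}(4)) = −1/720 · (0.000585323 − 0.00116470) = 8.04686e-07.
After k=2: 270.320.
Correction k=3: B_{6}/6! · (f^{(5)}(28) − f^{(5)}(4)) = 1/30240 · (4.64292e-07 − 8.52147e-07) = -1.28259e-11.
After k=3: 270.320.
Correction k=4: B_{8}/8! · (f^{(7)}(28) − f^{(7)}(4)) = −1/1209600 · (2.92768e-10 − 5.20305e-10) = 1.88110e-16.

S_4 ≈ 270.320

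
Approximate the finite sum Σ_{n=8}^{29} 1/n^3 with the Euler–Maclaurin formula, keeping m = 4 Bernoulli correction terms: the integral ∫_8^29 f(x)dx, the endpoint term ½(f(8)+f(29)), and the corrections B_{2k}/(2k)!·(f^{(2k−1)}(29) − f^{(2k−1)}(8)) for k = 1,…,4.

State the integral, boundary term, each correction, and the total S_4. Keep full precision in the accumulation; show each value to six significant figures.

The integral term ∫_8^29 1/x^3 dx = 0.00721797.
½[f(8) + f(29)] = ½[0.00195312 + 4.10021e-05] = 0.000997064.
Integral + boundary = 0.00821503.
k=1: B_{2}/(2)! × [f^{(1)}(29) − f^{(1)}(8)] = 1/12 × (-4.24160e-06 − (-0.000732422)) = 6.06817e-05.
Partial sum through k=1: 0.00827571.
k=2: B_{4}/(4)! × [f^{(3)}(29) − f^{(3)}(8)] = −1/720 × (-1.00870e-07 − (-0.000228882)) = -3.17751e-07.
Partial sum through k=2: 0.00827540.
k=3: B_{6}/(6)! × [f^{(5)}(29) − f^{(5)}(8)] = 1/30240 × (-5.03752e-09 − (-0.000150204)) = 4.96689e-09.
Partial sum through k=3: 0.00827540.
k=4: B_{8}/(8)! × [f^{(7)}(29) − f^{(7)}(8)] = −1/1209600 × (-4.31274e-10 − (-0.000168979)) = -1.39698e-10.

S_4 ≈ 0.00827540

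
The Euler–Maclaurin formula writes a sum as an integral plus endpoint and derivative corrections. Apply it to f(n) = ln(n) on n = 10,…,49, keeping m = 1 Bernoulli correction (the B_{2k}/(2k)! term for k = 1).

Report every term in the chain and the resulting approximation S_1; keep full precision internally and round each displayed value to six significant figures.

S_1 ≈ 131.764

∫_10^49 ln(x) dx evaluates to 128.673.
Endpoint term: (f(10) + f(49))/2 = (2.30259 + 3.89182)/2 = 3.09720.
Running total after boundary: 131.771.
k=1: B_{2}/(2)! × [f^{(1)}(49) − f^{(1)}(10)] = 1/12 × (0.0204082 − 0.100000) = -0.00663265.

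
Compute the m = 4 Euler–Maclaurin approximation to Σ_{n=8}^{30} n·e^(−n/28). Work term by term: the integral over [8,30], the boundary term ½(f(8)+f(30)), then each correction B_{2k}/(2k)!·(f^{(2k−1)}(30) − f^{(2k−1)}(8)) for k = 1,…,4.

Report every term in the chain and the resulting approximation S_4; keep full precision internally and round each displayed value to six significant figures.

The integral term ∫_8^30 x·e^(−x/28) dx = 201.238.
Boundary: ½(f(8) + f(30)) = ½(6.01182 + 10.2756) = 8.14369.
So far: 209.382.
Correction k=1: B_{2}/2! · (f^{(1)}(30) − f^{(1)}(8)) = 1/12 · (-0.0244656 − 0.536769) = -0.0467696.
Running total after k=1: 209.335.
Correction k=2: B_{4}/4! · (f^{(3)}(30) − f^{(3)}(8)) = −1/720 · (0.000842566 − 0.00260169) = 2.44323e-06.
Running total after k=2: 209.335.
Correction k=3: B_{6}/6! · (f^{(5)}(30) − f^{(5)}(8)) = 1/30240 · (2.18921e-06 − 5.76368e-06) = -1.18203e-10.
Running total after k=3: 209.335.
Correction k=4: B_{8}/8! · (f^{(7)}(30) − f^{(7)}(8)) = −1/1209600 · (4.21392e-09 − 1.04705e-08) = 5.17244e-15.

S_4 ≈ 209.335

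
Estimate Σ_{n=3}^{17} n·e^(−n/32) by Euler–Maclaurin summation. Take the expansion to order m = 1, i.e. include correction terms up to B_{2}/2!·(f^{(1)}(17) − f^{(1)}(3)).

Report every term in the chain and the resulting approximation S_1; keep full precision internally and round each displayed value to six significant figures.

The integral term ∫_3^17 x·e^(−x/32) dx = 97.9920.
Endpoint term: (f(3) + f(17))/2 = (2.73153 + 9.99378)/2 = 6.36266.
So far: 104.355.
Order-1 term: 1/12 · (0.275564 − 0.825150) = -0.0457988.

S_1 ≈ 104.309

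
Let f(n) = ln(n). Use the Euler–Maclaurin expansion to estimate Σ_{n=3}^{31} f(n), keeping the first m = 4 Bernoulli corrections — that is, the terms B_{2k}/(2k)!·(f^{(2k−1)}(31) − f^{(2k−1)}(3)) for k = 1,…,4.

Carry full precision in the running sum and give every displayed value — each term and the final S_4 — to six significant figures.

S_4 ≈ 77.3991

The integral term ∫_3^31 ln(x) dx = 75.1578.
Boundary: ½(f(3) + f(31)) = ½(1.09861 + 3.43399) = 2.26630.
So far: 77.4241.
k=1: B_{2}/(2)! × [f^{(1)}(31) − f^{(1)}(3)] = 1/12 × (0.0322581 − 0.333333) = -0.0250896.
Partial sum through k=1: 77.3990.
k=2: B_{4}/(4)! × [f^{(3)}(31) − f^{(3)}(3)] = −1/720 × (6.71344e-05 − 0.0740741) = 0.000102787.
Partial sum through k=2: 77.3991.
k=3: B_{6}/(6)! × [f^{(5)}(31) − f^{(5)}(3)] = 1/30240 × (8.38306e-07 − 0.0987654) = -3.26602e-06.
Partial sum through k=3: 77.3991.
k=4: B_{8}/(8)! × [f^{(7)}(31) − f^{(7)}(3)] = −1/1209600 × (2.61698e-08 − 0.329218) = 2.72171e-07.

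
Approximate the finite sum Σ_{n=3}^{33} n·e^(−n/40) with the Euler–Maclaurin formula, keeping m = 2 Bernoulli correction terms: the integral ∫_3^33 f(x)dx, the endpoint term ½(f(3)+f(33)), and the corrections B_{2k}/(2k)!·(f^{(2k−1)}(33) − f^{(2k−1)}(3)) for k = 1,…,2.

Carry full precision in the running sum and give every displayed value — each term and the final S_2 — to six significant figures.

S_2 ≈ 324.630

Integral: ∫_3^33 x·e^(−x/40) dx = 316.073.
½[f(3) + f(33)] = ½[2.78323 + 14.4618] = 8.62249.
Running total after boundary: 324.695.
Correction k=1: B_{2}/2! · (f^{(1)}(33) − f^{(1)}(3)) = 1/12 · (0.0766911 − 0.858163) = -0.0651226.
Running total after k=1: 324.630.
Correction k=2: B_{4}/4! · (f^{(3)}(33) − f^{(3)}(3)) = −1/720 · (0.000595726 − 0.00169603) = 1.52820e-06.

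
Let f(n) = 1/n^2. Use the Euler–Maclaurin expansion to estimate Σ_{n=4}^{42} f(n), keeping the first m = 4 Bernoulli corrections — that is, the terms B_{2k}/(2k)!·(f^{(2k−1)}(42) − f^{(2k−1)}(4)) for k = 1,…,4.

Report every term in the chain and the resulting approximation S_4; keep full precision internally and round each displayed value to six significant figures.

S_4 ≈ 0.260295

The integral term ∫_4^42 1/x^2 dx = 0.226190.
Endpoint term: (f(4) + f(42))/2 = (0.0625000 + 0.000566893)/2 = 0.0315334.
So far: 0.257724.
Order-1 term: 1/12 · (-2.69949e-05 − (-0.0312500)) = 0.00260192.
Running total after k=1: 0.260326.
Order-2 term: −1/720 · (-1.83639e-07 − (-0.0234375)) = -3.25518e-05.
Running total after k=2: 0.260293.
Order-3 term: 1/30240 · (-3.12311e-09 − (-0.0439453)) = 1.45322e-06.
Running total after k=3: 0.260295.
Order-4 term: −1/1209600 · (-9.91464e-11 − (-0.153809)) = -1.27157e-07.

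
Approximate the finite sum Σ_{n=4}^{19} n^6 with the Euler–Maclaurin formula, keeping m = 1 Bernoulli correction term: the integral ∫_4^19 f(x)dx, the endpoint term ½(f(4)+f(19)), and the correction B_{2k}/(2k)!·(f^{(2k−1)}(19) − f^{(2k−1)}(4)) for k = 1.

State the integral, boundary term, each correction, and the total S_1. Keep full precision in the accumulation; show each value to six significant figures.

S_1 ≈ 1.52456e+08

∫_4^19 x^6 dx evaluates to 1.27694e+08.
½[f(4) + f(19)] = ½[4096.00 + 4.70459e+07] = 2.35250e+07.
Integral + boundary = 1.51219e+08.
Order-1 term: 1/12 · (1.48566e+07 − 6144.00) = 1.23754e+06.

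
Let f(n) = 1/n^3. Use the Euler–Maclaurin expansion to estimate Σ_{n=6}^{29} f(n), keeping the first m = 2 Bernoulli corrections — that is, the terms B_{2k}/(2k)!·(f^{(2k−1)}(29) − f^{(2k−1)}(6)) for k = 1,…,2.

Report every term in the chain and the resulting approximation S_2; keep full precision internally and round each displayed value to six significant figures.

The integral term ∫_6^29 1/x^3 dx = 0.0132944.
Boundary: ½(f(6) + f(29)) = ½(0.00462963 + 4.10021e-05) = 0.00233532.
So far: 0.0156297.
Order-1 term: 1/12 · (-4.24160e-06 − (-0.00231481)) = 0.000192548.
Running total after k=1: 0.0158222.
Order-2 term: −1/720 · (-1.00870e-07 − (-0.00128601)) = -1.78598e-06.

S_2 ≈ 0.0158204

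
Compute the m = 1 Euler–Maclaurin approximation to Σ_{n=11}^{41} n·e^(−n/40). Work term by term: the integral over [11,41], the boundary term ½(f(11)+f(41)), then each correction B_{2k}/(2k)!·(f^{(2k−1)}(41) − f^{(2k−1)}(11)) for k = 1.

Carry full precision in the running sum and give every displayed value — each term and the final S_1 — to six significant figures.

∫_11^41 x·e^(−x/40) dx evaluates to 387.027.
Endpoint term: (f(11) + f(41))/2 = (8.35529 + 14.7107)/2 = 11.5330.
Running total after boundary: 398.560.
Order-1 term: 1/12 · (-0.00896991 − 0.550690) = -0.0466383.

S_1 ≈ 398.513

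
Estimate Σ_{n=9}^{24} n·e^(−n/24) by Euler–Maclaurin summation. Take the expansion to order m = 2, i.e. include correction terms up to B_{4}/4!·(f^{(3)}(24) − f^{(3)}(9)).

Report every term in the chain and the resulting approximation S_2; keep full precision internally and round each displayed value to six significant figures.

S_2 ≈ 128.008

The integral term ∫_9^24 x·e^(−x/24) dx = 120.536.
Endpoint term: (f(9) + f(24))/2 = (6.18560 + 8.82911)/2 = 7.50736.
Integral + boundary = 128.043.
Correction k=1: B_{2}/2! · (f^{(1)}(24) − f^{(1)}(9)) = 1/12 · (0.00000 − 0.429556) = -0.0357963.
After k=1: 128.008.
Correction k=2: B_{4}/4! · (f^{(3)}(24) − f^{(3)}(9)) = −1/720 · (0.00127736 − 0.00313218) = 2.57614e-06.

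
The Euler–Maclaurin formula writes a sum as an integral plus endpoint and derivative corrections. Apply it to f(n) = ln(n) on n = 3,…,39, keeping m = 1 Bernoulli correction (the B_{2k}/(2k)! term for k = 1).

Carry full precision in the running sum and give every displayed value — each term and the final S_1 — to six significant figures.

∫_3^39 ln(x) dx evaluates to 103.583.
½[f(3) + f(39)] = ½[1.09861 + 3.66356] = 2.38109.
So far: 105.964.
Order-1 term: 1/12 · (0.0256410 − 0.333333) = -0.0256410.

S_1 ≈ 105.939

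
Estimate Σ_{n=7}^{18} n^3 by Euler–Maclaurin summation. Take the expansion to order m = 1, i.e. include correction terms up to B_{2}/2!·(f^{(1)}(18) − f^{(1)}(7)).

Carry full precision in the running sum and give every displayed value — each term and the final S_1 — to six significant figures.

S_1 ≈ 28800.0

Integral: ∫_7^18 x^3 dx = 25643.8.
Endpoint term: (f(7) + f(18))/2 = (343.000 + 5832.00)/2 = 3087.50.
Running total after boundary: 28731.2.
Correction k=1: B_{2}/2! · (f^{(1)}(18) − f^{(1)}(7)) = 1/12 · (972.000 − 147.000) = 68.7500.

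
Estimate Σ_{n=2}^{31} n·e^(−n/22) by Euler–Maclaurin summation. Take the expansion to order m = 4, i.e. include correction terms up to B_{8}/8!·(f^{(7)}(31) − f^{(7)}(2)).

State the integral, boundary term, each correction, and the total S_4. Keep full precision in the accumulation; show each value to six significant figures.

S_4 ≈ 201.810

∫_2^31 x·e^(−x/22) dx evaluates to 197.187.
Boundary: ½(f(2) + f(31)) = ½(1.82620 + 7.57533) = 4.70076.
Integral + boundary = 201.888.
Correction k=1: B_{2}/2! · (f^{(1)}(31) − f^{(1)}(2)) = 1/12 · (-0.0999676 − 0.830092) = -0.0775049.
After k=1: 201.810.
Correction k=2: B_{4}/4! · (f^{(3)}(31) − f^{(3)}(2)) = −1/720 · (0.000803229 − 0.00548821) = 6.50692e-06.
After k=2: 201.810.
Correction k=3: B_{6}/6! · (f^{(5)}(31) − f^{(5)}(2)) = 1/30240 · (3.74588e-06 − 1.91350e-05) = -5.08900e-10.
After k=3: 201.810.
Correction k=4: B_{8}/8! · (f^{(7)}(31) − f^{(7)}(2)) = −1/1209600 · (1.20500e-08 − 5.56421e-08) = 3.60385e-14.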